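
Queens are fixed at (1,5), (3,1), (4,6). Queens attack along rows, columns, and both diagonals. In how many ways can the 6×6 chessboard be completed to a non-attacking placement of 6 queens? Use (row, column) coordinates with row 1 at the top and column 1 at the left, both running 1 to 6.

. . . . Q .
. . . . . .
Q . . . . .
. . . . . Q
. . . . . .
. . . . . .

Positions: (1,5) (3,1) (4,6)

1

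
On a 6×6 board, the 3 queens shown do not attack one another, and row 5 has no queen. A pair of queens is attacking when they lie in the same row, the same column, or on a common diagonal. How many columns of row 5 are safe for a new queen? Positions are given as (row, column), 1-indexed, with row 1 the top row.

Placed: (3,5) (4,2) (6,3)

1

(3,5) attacks row 5 at column 5 and diagonals 3.
(4,2) attacks row 5 at column 2 and diagonals 1, 3.
(6,3) attacks row 5 at column 3 and diagonals 2, 4.
Attacked columns: {1, 2, 3, 4, 5}. Safe: {6}.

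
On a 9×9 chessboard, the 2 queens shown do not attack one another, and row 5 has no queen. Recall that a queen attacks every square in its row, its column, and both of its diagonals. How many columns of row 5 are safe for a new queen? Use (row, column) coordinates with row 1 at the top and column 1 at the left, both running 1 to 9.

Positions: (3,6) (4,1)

4

(3,6) attacks row 5 at column 6 and diagonals 4, 8.
(4,1) attacks row 5 at column 1 and diagonals 2.
Attacked columns: {1, 2, 4, 6, 8}. Safe: {3, 5, 7, 9}.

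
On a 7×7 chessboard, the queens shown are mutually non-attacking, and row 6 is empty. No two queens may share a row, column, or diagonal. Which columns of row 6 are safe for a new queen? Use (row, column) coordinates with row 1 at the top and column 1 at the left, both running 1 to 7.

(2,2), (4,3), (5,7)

(2,2) attacks row 6 at column 2 and diagonals 6.
(4,3) attacks row 6 at column 3 and diagonals 1, 5.
(5,7) attacks row 6 at column 7 and diagonals 6.
Attacked columns: {1, 2, 3, 5, 6, 7}. Safe: {4}.

columns 4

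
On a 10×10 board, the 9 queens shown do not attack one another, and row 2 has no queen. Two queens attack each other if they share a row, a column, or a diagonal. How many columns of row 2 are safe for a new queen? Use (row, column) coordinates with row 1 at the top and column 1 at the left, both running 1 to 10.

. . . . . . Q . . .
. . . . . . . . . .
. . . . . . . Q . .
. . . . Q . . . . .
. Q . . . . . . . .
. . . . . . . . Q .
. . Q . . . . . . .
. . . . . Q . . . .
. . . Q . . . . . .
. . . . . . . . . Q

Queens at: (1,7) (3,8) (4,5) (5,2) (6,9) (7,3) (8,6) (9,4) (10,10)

1

(1,7) attacks row 2 at column 7 and diagonals 6, 8.
(3,8) attacks row 2 at column 8 and diagonals 7, 9.
(4,5) attacks row 2 at column 5 and diagonals 3, 7.
(5,2) attacks row 2 at column 2 and diagonals 5.
(6,9) attacks row 2 at column 9 and diagonals 5.
(7,3) attacks row 2 at column 3 and diagonals 8.
(8,6) attacks row 2 at column 6.
(9,4) attacks row 2 at column 4.
(10,10) attacks row 2 at column 10 and diagonals 2.
Attacked columns: {2, 3, 4, 5, 6, 7, 8, 9, 10}. Safe: {1}.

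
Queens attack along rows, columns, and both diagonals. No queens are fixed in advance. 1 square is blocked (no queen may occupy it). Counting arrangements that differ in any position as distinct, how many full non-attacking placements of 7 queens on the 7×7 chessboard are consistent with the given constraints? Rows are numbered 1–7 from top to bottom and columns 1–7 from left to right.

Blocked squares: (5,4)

36

Branch on row 1: col 1 → 4; col 2 → 6; col 3 → 5; col 4 → 6; col 5 → 5; col 6 → 6; col 7 → 4.
Sum: 4 + 6 + 5 + 6 + 5 + 6 + 4 = 36.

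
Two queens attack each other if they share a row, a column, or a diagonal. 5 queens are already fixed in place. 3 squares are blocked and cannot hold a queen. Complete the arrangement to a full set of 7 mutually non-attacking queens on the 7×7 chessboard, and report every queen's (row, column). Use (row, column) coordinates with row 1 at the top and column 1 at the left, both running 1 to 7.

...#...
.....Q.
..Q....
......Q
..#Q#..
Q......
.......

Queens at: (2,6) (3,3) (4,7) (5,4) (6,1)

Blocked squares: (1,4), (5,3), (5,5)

(1,2) (2,6) (3,3) (4,7) (5,4) (6,1) (7,5)

Row 1: attacked by (2,6)→{5,6,7}; (3,3)→{1,3,5}; (4,7)→{4,7}; (5,4)→{4}; (6,1)→{1,6}. Blocked: 4. Safe: 2. Place at column 2.
Row 7: attacked by (1,2)→{2}; (2,6)→{1,6}; (3,3)→{3,7}; (4,7)→{4,7}; (5,4)→{2,4,6}; (6,1)→{1,2}. Safe: 5. Place at column 5.
Columns [2, 6, 3, 7, 4, 1, 5], r−c [-1, -4, 0, -3, 1, 5, 2], r+c [3, 8, 6, 11, 9, 7, 12] are all distinct, so no two queens attack.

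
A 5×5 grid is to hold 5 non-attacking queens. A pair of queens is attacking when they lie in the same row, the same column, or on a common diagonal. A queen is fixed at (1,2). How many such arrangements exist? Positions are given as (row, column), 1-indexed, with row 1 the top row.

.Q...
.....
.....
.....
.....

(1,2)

2

Branch on row 2: col 4 → 1; col 5 → 1.
Sum: 1 + 1 = 2.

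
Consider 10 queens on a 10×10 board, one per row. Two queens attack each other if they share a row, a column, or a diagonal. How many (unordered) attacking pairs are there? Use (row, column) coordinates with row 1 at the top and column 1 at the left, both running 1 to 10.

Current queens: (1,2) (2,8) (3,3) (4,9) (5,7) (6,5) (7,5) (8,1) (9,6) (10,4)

2

Same column: (6,5)–(7,5) (column 5).
Same diagonal: (5,7)–(7,5) (|5−7| = |7−5| = 2).
Total attacking pairs: 2.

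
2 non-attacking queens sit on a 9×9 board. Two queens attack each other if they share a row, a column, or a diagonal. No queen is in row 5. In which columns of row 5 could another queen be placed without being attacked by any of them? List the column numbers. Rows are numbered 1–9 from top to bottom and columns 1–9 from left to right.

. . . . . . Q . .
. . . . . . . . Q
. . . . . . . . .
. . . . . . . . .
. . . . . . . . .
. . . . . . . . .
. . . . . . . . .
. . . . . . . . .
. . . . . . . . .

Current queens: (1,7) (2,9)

columns 1, 2, 4, 5, 8

(1,7) attacks row 5 at column 7 and diagonals 3.
(2,9) attacks row 5 at column 9 and diagonals 6.
Attacked columns: {3, 6, 7, 9}. Safe: {1, 2, 4, 5, 8}.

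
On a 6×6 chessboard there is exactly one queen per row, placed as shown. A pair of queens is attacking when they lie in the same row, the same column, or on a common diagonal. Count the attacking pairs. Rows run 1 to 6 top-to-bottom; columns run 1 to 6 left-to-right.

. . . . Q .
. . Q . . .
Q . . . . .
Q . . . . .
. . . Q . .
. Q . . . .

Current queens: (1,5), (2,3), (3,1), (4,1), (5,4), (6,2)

2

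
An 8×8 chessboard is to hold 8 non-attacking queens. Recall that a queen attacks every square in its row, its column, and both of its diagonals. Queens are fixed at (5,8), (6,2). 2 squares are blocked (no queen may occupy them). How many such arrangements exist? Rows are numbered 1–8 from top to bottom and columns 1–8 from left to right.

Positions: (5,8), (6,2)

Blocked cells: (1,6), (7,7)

Branch on row 1: col 1 → 1; col 3 → 1; col 5 → 1.
Sum: 1 + 1 + 1 = 3.

3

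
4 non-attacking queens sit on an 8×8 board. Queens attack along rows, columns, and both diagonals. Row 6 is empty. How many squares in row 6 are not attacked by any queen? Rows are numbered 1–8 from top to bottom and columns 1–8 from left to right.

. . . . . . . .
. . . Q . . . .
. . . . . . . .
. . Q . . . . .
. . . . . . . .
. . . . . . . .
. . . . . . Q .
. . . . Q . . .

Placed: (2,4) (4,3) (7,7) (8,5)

1

(2,4) attacks row 6 at column 4 and diagonals 8.
(4,3) attacks row 6 at column 3 and diagonals 1, 5.
(7,7) attacks row 6 at column 7 and diagonals 6, 8.
(8,5) attacks row 6 at column 5 and diagonals 3, 7.
Attacked columns: {1, 3, 4, 5, 6, 7, 8}. Safe: {2}.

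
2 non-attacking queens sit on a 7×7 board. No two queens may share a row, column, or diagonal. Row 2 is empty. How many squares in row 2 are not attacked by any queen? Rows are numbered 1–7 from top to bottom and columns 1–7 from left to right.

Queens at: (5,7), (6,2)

(5,7) attacks row 2 at column 7 and diagonals 4.
(6,2) attacks row 2 at column 2 and diagonals 6.
Attacked columns: {2, 4, 6, 7}. Safe: {1, 3, 5}.

3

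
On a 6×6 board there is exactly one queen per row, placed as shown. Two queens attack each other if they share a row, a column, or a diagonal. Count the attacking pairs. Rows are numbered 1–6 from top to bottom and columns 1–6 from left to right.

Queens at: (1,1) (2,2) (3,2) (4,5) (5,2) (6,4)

4

Same column: (2,2)–(3,2) (column 2); (2,2)–(5,2) (column 2); (3,2)–(5,2) (column 2).
Same diagonal: (1,1)–(2,2) (|1−2| = |1−2| = 1).
Total attacking pairs: 4.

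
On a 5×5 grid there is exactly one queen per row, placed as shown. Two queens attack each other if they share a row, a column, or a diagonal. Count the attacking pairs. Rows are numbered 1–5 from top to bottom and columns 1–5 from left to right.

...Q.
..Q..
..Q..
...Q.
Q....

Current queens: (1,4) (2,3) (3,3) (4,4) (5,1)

Same column: (1,4)–(4,4) (column 4); (2,3)–(3,3) (column 3).
Same diagonal: (1,4)–(2,3) (|1−2| = |4−3| = 1); (3,3)–(4,4) (|3−4| = |3−4| = 1); (3,3)–(5,1) (|3−5| = |3−1| = 2).
Total attacking pairs: 5.

5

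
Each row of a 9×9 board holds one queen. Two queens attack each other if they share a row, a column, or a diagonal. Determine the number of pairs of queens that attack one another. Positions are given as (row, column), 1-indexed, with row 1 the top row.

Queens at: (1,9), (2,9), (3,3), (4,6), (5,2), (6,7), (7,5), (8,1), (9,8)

Same column: (1,9)–(2,9) (column 9).
Same diagonal: (1,9)–(4,6) (|1−4| = |9−6| = 3).
Total attacking pairs: 2.

2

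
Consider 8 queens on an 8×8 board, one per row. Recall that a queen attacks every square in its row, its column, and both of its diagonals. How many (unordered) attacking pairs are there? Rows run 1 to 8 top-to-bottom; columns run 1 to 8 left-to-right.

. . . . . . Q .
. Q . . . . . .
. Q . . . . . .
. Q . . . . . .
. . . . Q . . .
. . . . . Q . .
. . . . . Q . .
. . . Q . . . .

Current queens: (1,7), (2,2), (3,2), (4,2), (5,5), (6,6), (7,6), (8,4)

Same column: (2,2)–(3,2) (column 2); (2,2)–(4,2) (column 2); (3,2)–(4,2) (column 2); (6,6)–(7,6) (column 6).
Same diagonal: (2,2)–(5,5) (|2−5| = |2−5| = 3); (2,2)–(6,6) (|2−6| = |2−6| = 4); (3,2)–(7,6) (|3−7| = |2−6| = 4); (5,5)–(6,6) (|5−6| = |5−6| = 1); (6,6)–(8,4) (|6−8| = |6−4| = 2).
Total attacking pairs: 9.

9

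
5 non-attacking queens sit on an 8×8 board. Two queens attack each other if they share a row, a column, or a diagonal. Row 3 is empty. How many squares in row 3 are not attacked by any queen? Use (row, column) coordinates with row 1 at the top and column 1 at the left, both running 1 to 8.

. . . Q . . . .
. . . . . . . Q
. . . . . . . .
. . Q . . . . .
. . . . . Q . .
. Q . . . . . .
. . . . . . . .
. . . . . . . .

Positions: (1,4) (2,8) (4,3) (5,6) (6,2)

(1,4) attacks row 3 at column 4 and diagonals 2, 6.
(2,8) attacks row 3 at column 8 and diagonals 7.
(4,3) attacks row 3 at column 3 and diagonals 2, 4.
(5,6) attacks row 3 at column 6 and diagonals 4, 8.
(6,2) attacks row 3 at column 2 and diagonals 5.
Attacked columns: {2, 3, 4, 5, 6, 7, 8}. Safe: {1}.

1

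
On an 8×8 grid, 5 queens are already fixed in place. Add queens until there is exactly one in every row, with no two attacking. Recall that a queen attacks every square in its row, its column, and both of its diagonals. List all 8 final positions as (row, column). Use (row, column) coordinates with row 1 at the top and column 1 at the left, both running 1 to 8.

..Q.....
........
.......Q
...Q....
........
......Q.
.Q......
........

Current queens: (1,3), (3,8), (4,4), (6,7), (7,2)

(1,3) (2,5) (3,8) (4,4) (5,1) (6,7) (7,2) (8,6)

Row 2: attacked by (1,3)→{2,3,4}; (3,8)→{7,8}; (4,4)→{2,4,6}; (6,7)→{3,7}; (7,2)→{2,7}. Safe: 1, 5. Place at column 5.
Row 5: attacked by (1,3)→{3,7}; (2,5)→{2,5,8}; (3,8)→{6,8}; (4,4)→{3,4,5}; (6,7)→{6,7,8}; (7,2)→{2,4}. Safe: 1. Place at column 1.
Row 8: attacked by (1,3)→{3}; (2,5)→{5}; (3,8)→{3,8}; (4,4)→{4,8}; (5,1)→{1,4}; (6,7)→{5,7}; (7,2)→{1,2,3}. Safe: 6. Place at column 6.
Columns [3, 5, 8, 4, 1, 7, 2, 6], r−c [-2, -3, -5, 0, 4, -1, 5, 2], r+c [4, 7, 11, 8, 6, 13, 9, 14] are all distinct, so no two queens attack.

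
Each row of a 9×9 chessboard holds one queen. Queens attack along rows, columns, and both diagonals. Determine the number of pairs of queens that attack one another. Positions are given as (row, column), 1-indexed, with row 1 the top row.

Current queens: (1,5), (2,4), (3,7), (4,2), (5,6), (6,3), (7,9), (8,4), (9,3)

8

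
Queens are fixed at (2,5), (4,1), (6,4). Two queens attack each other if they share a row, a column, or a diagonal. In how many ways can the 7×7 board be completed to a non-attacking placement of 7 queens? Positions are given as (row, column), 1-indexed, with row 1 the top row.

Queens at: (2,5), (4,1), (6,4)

Branch on row 1: col 2 → 1; col 3 → 0; col 7 → 1.
Sum: 1 + 0 + 1 = 2.

2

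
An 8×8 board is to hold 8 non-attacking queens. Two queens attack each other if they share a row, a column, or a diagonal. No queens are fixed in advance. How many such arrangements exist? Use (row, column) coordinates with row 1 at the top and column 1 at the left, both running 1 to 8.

Branch on row 1: col 1 → 4; col 2 → 8; col 3 → 16; col 4 → 18; col 5 → 18; col 6 → 16; col 7 → 8; col 8 → 4.
Sum: 4 + 8 + 16 + 18 + 18 + 16 + 8 + 4 = 92.
(This is the classic 8-queens count.)

92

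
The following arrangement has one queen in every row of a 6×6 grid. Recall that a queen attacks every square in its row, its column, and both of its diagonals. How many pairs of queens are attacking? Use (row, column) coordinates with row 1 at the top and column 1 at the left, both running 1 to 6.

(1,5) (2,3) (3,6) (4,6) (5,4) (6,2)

Same column: (3,6)–(4,6) (column 6).
Same diagonal: (3,6)–(5,4) (|3−5| = |6−4| = 2).
Total attacking pairs: 2.

2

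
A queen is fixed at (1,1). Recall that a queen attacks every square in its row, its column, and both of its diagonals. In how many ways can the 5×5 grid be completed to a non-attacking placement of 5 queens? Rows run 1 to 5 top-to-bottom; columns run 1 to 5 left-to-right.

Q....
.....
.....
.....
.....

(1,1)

Branch on row 2: col 3 → 1; col 4 → 1; col 5 → 0.
Sum: 1 + 1 + 0 = 2.

2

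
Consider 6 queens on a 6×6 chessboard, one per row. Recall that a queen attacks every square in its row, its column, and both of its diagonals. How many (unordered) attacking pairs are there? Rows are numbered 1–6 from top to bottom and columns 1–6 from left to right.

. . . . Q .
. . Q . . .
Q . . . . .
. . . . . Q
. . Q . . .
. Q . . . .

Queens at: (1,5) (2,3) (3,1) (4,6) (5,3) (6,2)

3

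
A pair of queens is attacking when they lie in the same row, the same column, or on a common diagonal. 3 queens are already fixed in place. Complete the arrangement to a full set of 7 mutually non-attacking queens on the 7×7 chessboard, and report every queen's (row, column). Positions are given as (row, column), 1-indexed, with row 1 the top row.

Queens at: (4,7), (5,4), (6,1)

(1,2) (2,6) (3,3) (4,7) (5,4) (6,1) (7,5)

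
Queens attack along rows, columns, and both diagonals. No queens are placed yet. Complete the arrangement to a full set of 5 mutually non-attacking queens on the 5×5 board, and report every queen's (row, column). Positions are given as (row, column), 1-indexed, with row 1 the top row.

(1,4) (2,2) (3,5) (4,3) (5,1)

Row 1: Safe: 1, 2, 3, 4, 5. Place at column 4.
Row 2: attacked by (1,4)→{3,4,5}. Safe: 1, 2. Place at column 2.
Row 3: attacked by (1,4)→{2,4}; (2,2)→{1,2,3}. Safe: 5. Place at column 5.
Row 4: attacked by (1,4)→{1,4}; (2,2)→{2,4}; (3,5)→{4,5}. Safe: 3. Place at column 3.
Row 5: attacked by (1,4)→{4}; (2,2)→{2,5}; (3,5)→{3,5}; (4,3)→{2,3,4}. Safe: 1. Place at column 1.
Columns [4, 2, 5, 3, 1], r−c [-3, 0, -2, 1, 4], r+c [5, 4, 8, 7, 6] are all distinct, so no two queens attack.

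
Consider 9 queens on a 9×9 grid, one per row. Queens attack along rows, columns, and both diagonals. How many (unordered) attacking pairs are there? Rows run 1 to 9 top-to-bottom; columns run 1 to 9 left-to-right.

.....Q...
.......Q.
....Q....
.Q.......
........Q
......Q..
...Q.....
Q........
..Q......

0

All columns are distinct and no two queens satisfy |Δrow| = |Δcol|, so no pair attacks.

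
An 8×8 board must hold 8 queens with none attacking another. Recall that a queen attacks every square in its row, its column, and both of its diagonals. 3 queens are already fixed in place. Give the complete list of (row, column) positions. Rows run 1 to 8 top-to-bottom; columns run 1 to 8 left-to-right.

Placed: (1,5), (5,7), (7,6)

(1,5) (2,8) (3,4) (4,1) (5,7) (6,2) (7,6) (8,3)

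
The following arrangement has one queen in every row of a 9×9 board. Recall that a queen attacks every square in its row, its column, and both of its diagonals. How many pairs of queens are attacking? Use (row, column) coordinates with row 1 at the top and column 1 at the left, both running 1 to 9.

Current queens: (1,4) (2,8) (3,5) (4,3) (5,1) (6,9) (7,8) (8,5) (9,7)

4

Same column: (2,8)–(7,8) (column 8); (3,5)–(8,5) (column 5).
Same diagonal: (1,4)–(6,9) (|1−6| = |4−9| = 5); (6,9)–(7,8) (|6−7| = |9−8| = 1).
Total attacking pairs: 4.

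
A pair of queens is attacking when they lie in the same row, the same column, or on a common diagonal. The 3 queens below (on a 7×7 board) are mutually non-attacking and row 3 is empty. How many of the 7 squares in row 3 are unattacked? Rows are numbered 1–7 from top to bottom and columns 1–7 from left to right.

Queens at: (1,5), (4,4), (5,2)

2

(1,5) attacks row 3 at column 5 and diagonals 3, 7.
(4,4) attacks row 3 at column 4 and diagonals 3, 5.
(5,2) attacks row 3 at column 2 and diagonals 4.
Attacked columns: {2, 3, 4, 5, 7}. Safe: {1, 6}.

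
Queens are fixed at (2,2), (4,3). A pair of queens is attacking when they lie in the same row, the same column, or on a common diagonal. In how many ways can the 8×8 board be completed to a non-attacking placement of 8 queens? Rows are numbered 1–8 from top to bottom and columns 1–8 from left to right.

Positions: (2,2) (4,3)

4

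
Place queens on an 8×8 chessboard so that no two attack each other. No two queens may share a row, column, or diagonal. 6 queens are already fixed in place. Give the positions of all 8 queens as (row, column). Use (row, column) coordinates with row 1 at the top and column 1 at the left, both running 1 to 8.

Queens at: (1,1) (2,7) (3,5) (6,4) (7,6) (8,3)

(1,1) (2,7) (3,5) (4,8) (5,2) (6,4) (7,6) (8,3)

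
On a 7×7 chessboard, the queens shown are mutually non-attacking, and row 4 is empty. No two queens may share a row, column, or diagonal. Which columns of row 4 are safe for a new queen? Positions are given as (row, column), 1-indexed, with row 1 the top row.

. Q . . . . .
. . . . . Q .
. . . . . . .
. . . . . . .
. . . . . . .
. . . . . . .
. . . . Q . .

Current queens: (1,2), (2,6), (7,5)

(1,2) attacks row 4 at column 2 and diagonals 5.
(2,6) attacks row 4 at column 6 and diagonals 4.
(7,5) attacks row 4 at column 5 and diagonals 2.
Attacked columns: {2, 4, 5, 6}. Safe: {1, 3, 7}.

columns 1, 3, 7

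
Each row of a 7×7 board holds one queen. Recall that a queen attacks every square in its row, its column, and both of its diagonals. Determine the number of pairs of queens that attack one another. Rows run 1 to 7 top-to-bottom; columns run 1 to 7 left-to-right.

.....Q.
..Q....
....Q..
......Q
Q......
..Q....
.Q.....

Same column: (2,3)–(6,3) (column 3).
Same diagonal: (6,3)–(7,2) (|6−7| = |3−2| = 1).
Total attacking pairs: 2.

2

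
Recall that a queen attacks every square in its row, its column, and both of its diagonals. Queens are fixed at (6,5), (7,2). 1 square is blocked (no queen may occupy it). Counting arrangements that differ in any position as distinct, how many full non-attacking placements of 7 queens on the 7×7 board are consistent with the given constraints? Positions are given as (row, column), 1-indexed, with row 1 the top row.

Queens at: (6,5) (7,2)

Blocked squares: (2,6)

3

Branch on row 1: col 1 → 0; col 3 → 0; col 4 → 0; col 6 → 3; col 7 → 0.
Sum: 0 + 0 + 0 + 3 + 0 = 3.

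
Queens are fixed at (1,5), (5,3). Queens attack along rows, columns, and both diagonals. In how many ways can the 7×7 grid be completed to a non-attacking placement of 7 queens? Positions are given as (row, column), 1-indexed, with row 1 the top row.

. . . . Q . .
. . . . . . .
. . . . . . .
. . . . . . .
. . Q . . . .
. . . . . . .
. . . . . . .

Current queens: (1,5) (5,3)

2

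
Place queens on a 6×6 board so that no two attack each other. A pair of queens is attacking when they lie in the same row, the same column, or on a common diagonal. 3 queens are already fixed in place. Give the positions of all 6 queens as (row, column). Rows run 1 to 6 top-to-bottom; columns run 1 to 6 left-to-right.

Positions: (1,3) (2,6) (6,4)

Row 3: attacked by (1,3)→{1,3,5}; (2,6)→{5,6}; (6,4)→{1,4}. Safe: 2. Place at column 2.
Row 4: attacked by (1,3)→{3,6}; (2,6)→{4,6}; (3,2)→{1,2,3}; (6,4)→{2,4,6}. Safe: 5. Place at column 5.
Row 5: attacked by (1,3)→{3}; (2,6)→{3,6}; (3,2)→{2,4}; (4,5)→{4,5,6}; (6,4)→{3,4,5}. Safe: 1. Place at column 1.
Columns [3, 6, 2, 5, 1, 4], r−c [-2, -4, 1, -1, 4, 2], r+c [4, 8, 5, 9, 6, 10] are all distinct, so no two queens attack.

(1,3) (2,6) (3,2) (4,5) (5,1) (6,4)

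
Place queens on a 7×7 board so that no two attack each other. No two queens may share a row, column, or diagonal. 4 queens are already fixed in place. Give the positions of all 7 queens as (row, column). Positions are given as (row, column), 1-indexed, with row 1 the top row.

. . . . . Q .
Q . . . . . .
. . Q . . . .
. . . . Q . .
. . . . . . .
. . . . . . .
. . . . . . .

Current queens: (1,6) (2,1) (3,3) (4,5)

(1,6) (2,1) (3,3) (4,5) (5,7) (6,2) (7,4)

Row 5: attacked by (1,6)→{2,6}; (2,1)→{1,4}; (3,3)→{1,3,5}; (4,5)→{4,5,6}. Safe: 7. Place at column 7.
Row 6: attacked by (1,6)→{1,6}; (2,1)→{1,5}; (3,3)→{3,6}; (4,5)→{3,5,7}; (5,7)→{6,7}. Safe: 2, 4. Place at column 2.
Row 7: attacked by (1,6)→{6}; (2,1)→{1,6}; (3,3)→{3,7}; (4,5)→{2,5}; (5,7)→{5,7}; (6,2)→{1,2,3}. Safe: 4. Place at column 4.
Columns [6, 1, 3, 5, 7, 2, 4], r−c [-5, 1, 0, -1, -2, 4, 3], r+c [7, 3, 6, 9, 12, 8, 11] are all distinct, so no two queens attack.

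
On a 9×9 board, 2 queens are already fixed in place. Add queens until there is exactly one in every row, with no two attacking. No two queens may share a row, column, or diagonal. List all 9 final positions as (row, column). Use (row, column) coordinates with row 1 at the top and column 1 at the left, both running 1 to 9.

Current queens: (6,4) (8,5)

(1,8) (2,6) (3,2) (4,7) (5,1) (6,4) (7,9) (8,5) (9,3)

Row 1: attacked by (6,4)→{4,9}; (8,5)→{5}. Safe: 1, 2, 3, 6, 7, 8. Place at column 8.
Row 2: attacked by (1,8)→{7,8,9}; (6,4)→{4,8}; (8,5)→{5}. Safe: 1, 2, 3, 6. Place at column 6.
Row 3: attacked by (1,8)→{6,8}; (2,6)→{5,6,7}; (6,4)→{1,4,7}; (8,5)→{5}. Safe: 2, 3, 9. Place at column 2.
Row 4: attacked by (1,8)→{5,8}; (2,6)→{4,6,8}; (3,2)→{1,2,3}; (6,4)→{2,4,6}; (8,5)→{1,5,9}. Safe: 7. Place at column 7.
Row 5: attacked by (1,8)→{4,8}; (2,6)→{3,6,9}; (3,2)→{2,4}; (4,7)→{6,7,8}; (6,4)→{3,4,5}; (8,5)→{2,5,8}. Safe: 1. Place at column 1.
Row 7: attacked by (1,8)→{2,8}; (2,6)→{1,6}; (3,2)→{2,6}; (4,7)→{4,7}; (5,1)→{1,3}; (6,4)→{3,4,5}; (8,5)→{4,5,6}. Safe: 9. Place at column 9.
Row 9: attacked by (1,8)→{8}; (2,6)→{6}; (3,2)→{2,8}; (4,7)→{2,7}; (5,1)→{1,5}; (6,4)→{1,4,7}; (7,9)→{7,9}; (8,5)→{4,5,6}. Safe: 3. Place at column 3.
Columns [8, 6, 2, 7, 1, 4, 9, 5, 3], r−c [-7, -4, 1, -3, 4, 2, -2, 3, 6], r+c [9, 8, 5, 11, 6, 10, 16, 13, 12] are all distinct, so no two queens attack.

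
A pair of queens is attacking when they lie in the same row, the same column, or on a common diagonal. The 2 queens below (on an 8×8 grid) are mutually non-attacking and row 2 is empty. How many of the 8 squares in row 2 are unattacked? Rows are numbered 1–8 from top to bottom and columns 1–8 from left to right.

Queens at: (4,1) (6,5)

5

(4,1) attacks row 2 at column 1 and diagonals 3.
(6,5) attacks row 2 at column 5 and diagonals 1.
Attacked columns: {1, 3, 5}. Safe: {2, 4, 6, 7, 8}.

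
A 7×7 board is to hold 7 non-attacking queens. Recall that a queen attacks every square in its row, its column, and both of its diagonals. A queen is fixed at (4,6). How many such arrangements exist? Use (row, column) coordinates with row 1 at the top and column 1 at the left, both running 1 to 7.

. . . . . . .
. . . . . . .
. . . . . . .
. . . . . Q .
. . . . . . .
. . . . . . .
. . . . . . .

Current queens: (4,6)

Branch on row 1: col 1 → 1; col 2 → 0; col 4 → 2; col 5 → 2; col 7 → 1.
Sum: 1 + 0 + 2 + 2 + 1 = 6.

6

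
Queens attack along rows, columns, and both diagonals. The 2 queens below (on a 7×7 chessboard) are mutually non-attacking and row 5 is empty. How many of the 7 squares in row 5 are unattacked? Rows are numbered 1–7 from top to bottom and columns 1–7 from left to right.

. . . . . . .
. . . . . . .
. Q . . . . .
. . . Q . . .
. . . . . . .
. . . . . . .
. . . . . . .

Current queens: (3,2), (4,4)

3

(3,2) attacks row 5 at column 2 and diagonals 4.
(4,4) attacks row 5 at column 4 and diagonals 3, 5.
Attacked columns: {2, 3, 4, 5}. Safe: {1, 6, 7}.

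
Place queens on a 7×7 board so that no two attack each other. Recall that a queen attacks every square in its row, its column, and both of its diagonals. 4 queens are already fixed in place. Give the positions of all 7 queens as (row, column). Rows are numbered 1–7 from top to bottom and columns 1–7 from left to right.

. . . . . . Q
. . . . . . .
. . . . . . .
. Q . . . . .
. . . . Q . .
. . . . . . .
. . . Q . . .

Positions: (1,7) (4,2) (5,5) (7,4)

Row 2: attacked by (1,7)→{6,7}; (4,2)→{2,4}; (5,5)→{2,5}; (7,4)→{4}. Safe: 1, 3. Place at column 3.
Row 3: attacked by (1,7)→{5,7}; (2,3)→{2,3,4}; (4,2)→{1,2,3}; (5,5)→{3,5,7}; (7,4)→{4}. Safe: 6. Place at column 6.
Row 6: attacked by (1,7)→{2,7}; (2,3)→{3,7}; (3,6)→{3,6}; (4,2)→{2,4}; (5,5)→{4,5,6}; (7,4)→{3,4,5}. Safe: 1. Place at column 1.
Columns [7, 3, 6, 2, 5, 1, 4], r−c [-6, -1, -3, 2, 0, 5, 3], r+c [8, 5, 9, 6, 10, 7, 11] are all distinct, so no two queens attack.

(1,7) (2,3) (3,6) (4,2) (5,5) (6,1) (7,4)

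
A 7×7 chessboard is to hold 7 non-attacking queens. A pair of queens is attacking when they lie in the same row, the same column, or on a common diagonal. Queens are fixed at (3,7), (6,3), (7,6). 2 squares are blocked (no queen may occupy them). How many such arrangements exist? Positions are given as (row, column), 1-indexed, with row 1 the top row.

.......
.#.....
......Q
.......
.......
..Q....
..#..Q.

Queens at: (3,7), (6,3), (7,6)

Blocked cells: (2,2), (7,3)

Branch on row 1: col 1 → 0; col 2 → 1; col 4 → 0.
Sum: 0 + 1 + 0 = 1.

1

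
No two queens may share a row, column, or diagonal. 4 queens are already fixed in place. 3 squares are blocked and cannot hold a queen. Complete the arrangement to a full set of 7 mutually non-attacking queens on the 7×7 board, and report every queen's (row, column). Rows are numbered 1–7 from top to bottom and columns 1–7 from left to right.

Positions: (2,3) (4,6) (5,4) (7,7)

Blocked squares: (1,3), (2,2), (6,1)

Row 1: attacked by (2,3)→{2,3,4}; (4,6)→{3,6}; (5,4)→{4}; (7,7)→{1,7}. Blocked: 3. Safe: 5. Place at column 5.
Row 3: attacked by (1,5)→{3,5,7}; (2,3)→{2,3,4}; (4,6)→{5,6,7}; (5,4)→{2,4,6}; (7,7)→{3,7}. Safe: 1. Place at column 1.
Row 6: attacked by (1,5)→{5}; (2,3)→{3,7}; (3,1)→{1,4}; (4,6)→{4,6}; (5,4)→{3,4,5}; (7,7)→{6,7}. Blocked: 1. Safe: 2. Place at column 2.
Columns [5, 3, 1, 6, 4, 2, 7], r−c [-4, -1, 2, -2, 1, 4, 0], r+c [6, 5, 4, 10, 9, 8, 14] are all distinct, so no two queens attack.

(1,5) (2,3) (3,1) (4,6) (5,4) (6,2) (7,7)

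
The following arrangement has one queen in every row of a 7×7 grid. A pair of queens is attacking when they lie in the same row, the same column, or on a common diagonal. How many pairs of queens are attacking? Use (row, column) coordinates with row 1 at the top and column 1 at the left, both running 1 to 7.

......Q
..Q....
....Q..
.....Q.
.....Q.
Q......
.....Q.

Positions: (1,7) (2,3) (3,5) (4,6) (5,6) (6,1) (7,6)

6

Same column: (4,6)–(5,6) (column 6); (4,6)–(7,6) (column 6); (5,6)–(7,6) (column 6).
Same diagonal: (1,7)–(3,5) (|1−3| = |7−5| = 2); (2,3)–(5,6) (|2−5| = |3−6| = 3); (3,5)–(4,6) (|3−4| = |5−6| = 1).
Total attacking pairs: 6.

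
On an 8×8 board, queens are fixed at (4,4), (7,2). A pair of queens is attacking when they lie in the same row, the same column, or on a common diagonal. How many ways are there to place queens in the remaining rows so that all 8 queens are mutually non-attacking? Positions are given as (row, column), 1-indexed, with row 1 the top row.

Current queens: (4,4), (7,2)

Branch on row 1: col 3 → 1; col 5 → 0; col 6 → 1.
Sum: 1 + 0 + 1 = 2.

2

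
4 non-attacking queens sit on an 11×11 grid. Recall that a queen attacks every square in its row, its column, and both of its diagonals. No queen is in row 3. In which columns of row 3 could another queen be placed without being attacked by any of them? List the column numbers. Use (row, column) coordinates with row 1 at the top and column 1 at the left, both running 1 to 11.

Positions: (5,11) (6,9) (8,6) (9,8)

columns 3, 4, 5, 7, 10

(5,11) attacks row 3 at column 11 and diagonals 9.
(6,9) attacks row 3 at column 9 and diagonals 6.
(8,6) attacks row 3 at column 6 and diagonals 1, 11.
(9,8) attacks row 3 at column 8 and diagonals 2.
Attacked columns: {1, 2, 6, 8, 9, 11}. Safe: {3, 4, 5, 7, 10}.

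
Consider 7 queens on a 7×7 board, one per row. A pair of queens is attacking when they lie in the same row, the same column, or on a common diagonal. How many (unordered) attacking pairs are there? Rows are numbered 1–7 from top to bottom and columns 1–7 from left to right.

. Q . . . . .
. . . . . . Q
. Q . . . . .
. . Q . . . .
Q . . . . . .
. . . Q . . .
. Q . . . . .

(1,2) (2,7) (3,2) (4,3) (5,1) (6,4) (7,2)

5

Same column: (1,2)–(3,2) (column 2); (1,2)–(7,2) (column 2); (3,2)–(7,2) (column 2).
Same diagonal: (2,7)–(7,2) (|2−7| = |7−2| = 5); (3,2)–(4,3) (|3−4| = |2−3| = 1).
Total attacking pairs: 5.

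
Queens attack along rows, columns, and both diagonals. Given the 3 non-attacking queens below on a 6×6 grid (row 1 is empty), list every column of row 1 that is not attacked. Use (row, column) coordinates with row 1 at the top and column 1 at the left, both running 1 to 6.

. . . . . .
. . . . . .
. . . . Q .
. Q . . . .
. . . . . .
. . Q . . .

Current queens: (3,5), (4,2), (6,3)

(3,5) attacks row 1 at column 5 and diagonals 3.
(4,2) attacks row 1 at column 2 and diagonals 5.
(6,3) attacks row 1 at column 3.
Attacked columns: {2, 3, 5}. Safe: {1, 4, 6}.

columns 1, 4, 6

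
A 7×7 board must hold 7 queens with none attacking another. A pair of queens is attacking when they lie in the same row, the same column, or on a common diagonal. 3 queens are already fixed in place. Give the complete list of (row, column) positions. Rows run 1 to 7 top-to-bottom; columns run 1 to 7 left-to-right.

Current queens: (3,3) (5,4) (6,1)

(1,2) (2,6) (3,3) (4,7) (5,4) (6,1) (7,5)

Row 1: attacked by (3,3)→{1,3,5}; (5,4)→{4}; (6,1)→{1,6}. Safe: 2, 7. Place at column 2.
Row 2: attacked by (1,2)→{1,2,3}; (3,3)→{2,3,4}; (5,4)→{1,4,7}; (6,1)→{1,5}. Safe: 6. Place at column 6.
Row 4: attacked by (1,2)→{2,5}; (2,6)→{4,6}; (3,3)→{2,3,4}; (5,4)→{3,4,5}; (6,1)→{1,3}. Safe: 7. Place at column 7.
Row 7: attacked by (1,2)→{2}; (2,6)→{1,6}; (3,3)→{3,7}; (4,7)→{4,7}; (5,4)→{2,4,6}; (6,1)→{1,2}. Safe: 5. Place at column 5.
Columns [2, 6, 3, 7, 4, 1, 5], r−c [-1, -4, 0, -3, 1, 5, 2], r+c [3, 8, 6, 11, 9, 7, 12] are all distinct, so no two queens attack.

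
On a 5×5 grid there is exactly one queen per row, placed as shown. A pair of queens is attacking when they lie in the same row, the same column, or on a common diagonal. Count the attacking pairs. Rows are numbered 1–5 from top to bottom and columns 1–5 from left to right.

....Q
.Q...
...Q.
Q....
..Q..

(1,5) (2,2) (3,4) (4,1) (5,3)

0

All columns are distinct and no two queens satisfy |Δrow| = |Δcol|, so no pair attacks.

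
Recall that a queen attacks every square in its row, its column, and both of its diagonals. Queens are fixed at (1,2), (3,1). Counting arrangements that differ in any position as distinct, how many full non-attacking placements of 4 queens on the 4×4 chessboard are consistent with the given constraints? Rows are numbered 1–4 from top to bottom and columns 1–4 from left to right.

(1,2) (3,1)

Branch on row 2: col 4 → 1.
Sum: 1 = 1.

1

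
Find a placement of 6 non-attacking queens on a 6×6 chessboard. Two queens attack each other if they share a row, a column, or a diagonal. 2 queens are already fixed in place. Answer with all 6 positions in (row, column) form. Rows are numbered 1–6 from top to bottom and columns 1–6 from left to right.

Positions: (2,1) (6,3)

(1,4) (2,1) (3,5) (4,2) (5,6) (6,3)

Row 1: attacked by (2,1)→{1,2}; (6,3)→{3}. Safe: 4, 5, 6. Place at column 4.
Row 3: attacked by (1,4)→{2,4,6}; (2,1)→{1,2}; (6,3)→{3,6}. Safe: 5. Place at column 5.
Row 4: attacked by (1,4)→{1,4}; (2,1)→{1,3}; (3,5)→{4,5,6}; (6,3)→{1,3,5}. Safe: 2. Place at column 2.
Row 5: attacked by (1,4)→{4}; (2,1)→{1,4}; (3,5)→{3,5}; (4,2)→{1,2,3}; (6,3)→{2,3,4}. Safe: 6. Place at column 6.
Columns [4, 1, 5, 2, 6, 3], r−c [-3, 1, -2, 2, -1, 3], r+c [5, 3, 8, 6, 11, 9] are all distinct, so no two queens attack.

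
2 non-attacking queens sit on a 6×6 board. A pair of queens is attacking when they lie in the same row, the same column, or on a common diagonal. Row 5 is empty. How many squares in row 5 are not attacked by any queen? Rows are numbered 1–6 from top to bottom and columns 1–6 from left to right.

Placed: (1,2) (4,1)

(1,2) attacks row 5 at column 2 and diagonals 6.
(4,1) attacks row 5 at column 1 and diagonals 2.
Attacked columns: {1, 2, 6}. Safe: {3, 4, 5}.

3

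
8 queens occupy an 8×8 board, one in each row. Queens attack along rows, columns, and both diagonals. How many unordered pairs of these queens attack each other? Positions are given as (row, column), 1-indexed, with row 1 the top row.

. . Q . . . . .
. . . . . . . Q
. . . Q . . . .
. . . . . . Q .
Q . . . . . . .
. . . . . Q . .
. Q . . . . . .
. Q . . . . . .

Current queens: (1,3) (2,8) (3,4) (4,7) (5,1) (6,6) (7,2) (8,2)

2

Same column: (7,2)–(8,2) (column 2).
Same diagonal: (2,8)–(8,2) (|2−8| = |8−2| = 6).
Total attacking pairs: 2.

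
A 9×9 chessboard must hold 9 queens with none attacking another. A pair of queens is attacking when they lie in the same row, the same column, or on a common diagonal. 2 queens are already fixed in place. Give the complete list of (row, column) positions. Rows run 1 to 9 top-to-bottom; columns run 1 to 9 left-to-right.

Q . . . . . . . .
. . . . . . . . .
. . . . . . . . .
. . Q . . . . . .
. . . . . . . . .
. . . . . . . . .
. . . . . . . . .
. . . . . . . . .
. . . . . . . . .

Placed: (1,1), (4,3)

(1,1) (2,8) (3,5) (4,3) (5,9) (6,7) (7,2) (8,4) (9,6)

Row 2: attacked by (1,1)→{1,2}; (4,3)→{1,3,5}. Safe: 4, 6, 7, 8, 9. Place at column 8.
Row 3: attacked by (1,1)→{1,3}; (2,8)→{7,8,9}; (4,3)→{2,3,4}. Safe: 5, 6. Place at column 5.
Row 5: attacked by (1,1)→{1,5}; (2,8)→{5,8}; (3,5)→{3,5,7}; (4,3)→{2,3,4}. Safe: 6, 9. Place at column 9.
Row 6: attacked by (1,1)→{1,6}; (2,8)→{4,8}; (3,5)→{2,5,8}; (4,3)→{1,3,5}; (5,9)→{8,9}. Safe: 7. Place at column 7.
Row 7: attacked by (1,1)→{1,7}; (2,8)→{3,8}; (3,5)→{1,5,9}; (4,3)→{3,6}; (5,9)→{7,9}; (6,7)→{6,7,8}. Safe: 2, 4. Place at column 2.
Row 8: attacked by (1,1)→{1,8}; (2,8)→{2,8}; (3,5)→{5}; (4,3)→{3,7}; (5,9)→{6,9}; (6,7)→{5,7,9}; (7,2)→{1,2,3}. Safe: 4. Place at column 4.
Row 9: attacked by (1,1)→{1,9}; (2,8)→{1,8}; (3,5)→{5}; (4,3)→{3,8}; (5,9)→{5,9}; (6,7)→{4,7}; (7,2)→{2,4}; (8,4)→{3,4,5}. Safe: 6. Place at column 6.
Columns [1, 8, 5, 3, 9, 7, 2, 4, 6], r−c [0, -6, -2, 1, -4, -1, 5, 4, 3], r+c [2, 10, 8, 7, 14, 13, 9, 12, 15] are all distinct, so no two queens attack.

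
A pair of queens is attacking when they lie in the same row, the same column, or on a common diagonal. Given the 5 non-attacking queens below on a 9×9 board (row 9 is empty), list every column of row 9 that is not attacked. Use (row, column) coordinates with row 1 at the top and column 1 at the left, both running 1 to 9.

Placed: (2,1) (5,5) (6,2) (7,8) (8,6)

(2,1) attacks row 9 at column 1 and diagonals 8.
(5,5) attacks row 9 at column 5 and diagonals 1, 9.
(6,2) attacks row 9 at column 2 and diagonals 5.
(7,8) attacks row 9 at column 8 and diagonals 6.
(8,6) attacks row 9 at column 6 and diagonals 5, 7.
Attacked columns: {1, 2, 5, 6, 7, 8, 9}. Safe: {3, 4}.

columns 3, 4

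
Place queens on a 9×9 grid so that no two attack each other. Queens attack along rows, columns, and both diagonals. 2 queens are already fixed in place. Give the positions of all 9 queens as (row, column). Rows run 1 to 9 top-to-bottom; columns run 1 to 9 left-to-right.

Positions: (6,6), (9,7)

(1,4) (2,8) (3,5) (4,3) (5,1) (6,6) (7,2) (8,9) (9,7)

Row 1: attacked by (6,6)→{1,6}; (9,7)→{7}. Safe: 2, 3, 4, 5, 8, 9. Place at column 4.
Row 2: attacked by (1,4)→{3,4,5}; (6,6)→{2,6}; (9,7)→{7}. Safe: 1, 8, 9. Place at column 8.
Row 3: attacked by (1,4)→{2,4,6}; (2,8)→{7,8,9}; (6,6)→{3,6,9}; (9,7)→{1,7}. Safe: 5. Place at column 5.
Row 4: attacked by (1,4)→{1,4,7}; (2,8)→{6,8}; (3,5)→{4,5,6}; (6,6)→{4,6,8}; (9,7)→{2,7}. Safe: 3, 9. Place at column 3.
Row 5: attacked by (1,4)→{4,8}; (2,8)→{5,8}; (3,5)→{3,5,7}; (4,3)→{2,3,4}; (6,6)→{5,6,7}; (9,7)→{3,7}. Safe: 1, 9. Place at column 1.
Row 7: attacked by (1,4)→{4}; (2,8)→{3,8}; (3,5)→{1,5,9}; (4,3)→{3,6}; (5,1)→{1,3}; (6,6)→{5,6,7}; (9,7)→{5,7,9}. Safe: 2. Place at column 2.
Row 8: attacked by (1,4)→{4}; (2,8)→{2,8}; (3,5)→{5}; (4,3)→{3,7}; (5,1)→{1,4}; (6,6)→{4,6,8}; (7,2)→{1,2,3}; (9,7)→{6,7,8}. Safe: 9. Place at column 9.
Columns [4, 8, 5, 3, 1, 6, 2, 9, 7], r−c [-3, -6, -2, 1, 4, 0, 5, -1, 2], r+c [5, 10, 8, 7, 6, 12, 9, 17, 16] are all distinct, so no two queens attack.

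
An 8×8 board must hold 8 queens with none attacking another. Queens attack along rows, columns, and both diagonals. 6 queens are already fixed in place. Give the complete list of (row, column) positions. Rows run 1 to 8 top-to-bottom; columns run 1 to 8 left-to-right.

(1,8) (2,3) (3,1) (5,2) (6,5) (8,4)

(1,8) (2,3) (3,1) (4,6) (5,2) (6,5) (7,7) (8,4)

Row 4: attacked by (1,8)→{5,8}; (2,3)→{1,3,5}; (3,1)→{1,2}; (5,2)→{1,2,3}; (6,5)→{3,5,7}; (8,4)→{4,8}. Safe: 6. Place at column 6.
Row 7: attacked by (1,8)→{2,8}; (2,3)→{3,8}; (3,1)→{1,5}; (4,6)→{3,6}; (5,2)→{2,4}; (6,5)→{4,5,6}; (8,4)→{3,4,5}. Safe: 7. Place at column 7.
Columns [8, 3, 1, 6, 2, 5, 7, 4], r−c [-7, -1, 2, -2, 3, 1, 0, 4], r+c [9, 5, 4, 10, 7, 11, 14, 12] are all distinct, so no two queens attack.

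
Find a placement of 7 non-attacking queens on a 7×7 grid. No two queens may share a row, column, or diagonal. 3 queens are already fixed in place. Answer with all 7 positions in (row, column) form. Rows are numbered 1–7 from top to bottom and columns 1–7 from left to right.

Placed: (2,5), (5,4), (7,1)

Row 1: attacked by (2,5)→{4,5,6}; (5,4)→{4}; (7,1)→{1,7}. Safe: 2, 3. Place at column 3.
Row 3: attacked by (1,3)→{1,3,5}; (2,5)→{4,5,6}; (5,4)→{2,4,6}; (7,1)→{1,5}. Safe: 7. Place at column 7.
Row 4: attacked by (1,3)→{3,6}; (2,5)→{3,5,7}; (3,7)→{6,7}; (5,4)→{3,4,5}; (7,1)→{1,4}. Safe: 2. Place at column 2.
Row 6: attacked by (1,3)→{3}; (2,5)→{1,5}; (3,7)→{4,7}; (4,2)→{2,4}; (5,4)→{3,4,5}; (7,1)→{1,2}. Safe: 6. Place at column 6.
Columns [3, 5, 7, 2, 4, 6, 1], r−c [-2, -3, -4, 2, 1, 0, 6], r+c [4, 7, 10, 6, 9, 12, 8] are all distinct, so no two queens attack.

(1,3) (2,5) (3,7) (4,2) (5,4) (6,6) (7,1)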